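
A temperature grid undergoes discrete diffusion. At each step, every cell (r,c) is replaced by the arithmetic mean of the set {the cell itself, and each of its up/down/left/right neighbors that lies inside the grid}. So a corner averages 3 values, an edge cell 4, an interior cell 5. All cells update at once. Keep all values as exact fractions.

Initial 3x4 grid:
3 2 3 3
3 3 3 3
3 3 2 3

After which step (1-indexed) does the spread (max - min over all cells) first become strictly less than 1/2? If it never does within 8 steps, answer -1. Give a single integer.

Answer: 1

Derivation:
Step 1: max=3, min=8/3, spread=1/3
  -> spread < 1/2 first at step 1
Step 2: max=35/12, min=329/120, spread=7/40
Step 3: max=1033/360, min=10073/3600, spread=257/3600
Step 4: max=3419/1200, min=151783/54000, spread=259/6750
Step 5: max=28726/10125, min=4567261/1620000, spread=3211/180000
Step 6: max=27524119/9720000, min=34295803/12150000, spread=437383/48600000
Step 7: max=549922957/194400000, min=8236160933/2916000000, spread=6341711/1458000000
Step 8: max=98938094789/34992000000, min=247156574561/87480000000, spread=125774941/58320000000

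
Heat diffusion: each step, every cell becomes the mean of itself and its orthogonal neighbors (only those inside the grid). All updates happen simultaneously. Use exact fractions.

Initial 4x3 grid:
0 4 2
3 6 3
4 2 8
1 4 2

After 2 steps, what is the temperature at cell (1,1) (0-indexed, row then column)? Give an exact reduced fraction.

Step 1: cell (1,1) = 18/5
Step 2: cell (1,1) = 97/25
Full grid after step 2:
  103/36 179/60 43/12
  701/240 97/25 151/40
  271/80 169/50 539/120
  31/12 883/240 32/9

Answer: 97/25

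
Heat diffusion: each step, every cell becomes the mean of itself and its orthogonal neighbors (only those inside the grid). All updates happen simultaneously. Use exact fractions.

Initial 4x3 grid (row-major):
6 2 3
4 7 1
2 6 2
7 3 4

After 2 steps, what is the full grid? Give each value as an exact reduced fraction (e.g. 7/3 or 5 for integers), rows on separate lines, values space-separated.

After step 1:
  4 9/2 2
  19/4 4 13/4
  19/4 4 13/4
  4 5 3
After step 2:
  53/12 29/8 13/4
  35/8 41/10 25/8
  35/8 21/5 27/8
  55/12 4 15/4

Answer: 53/12 29/8 13/4
35/8 41/10 25/8
35/8 21/5 27/8
55/12 4 15/4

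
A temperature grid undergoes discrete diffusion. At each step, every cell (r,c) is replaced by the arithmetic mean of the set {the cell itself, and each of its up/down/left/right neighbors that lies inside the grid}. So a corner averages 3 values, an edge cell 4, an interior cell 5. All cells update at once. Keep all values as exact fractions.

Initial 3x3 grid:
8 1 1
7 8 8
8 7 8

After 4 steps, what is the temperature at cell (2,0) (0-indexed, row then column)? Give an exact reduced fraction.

Answer: 452777/64800

Derivation:
Step 1: cell (2,0) = 22/3
Step 2: cell (2,0) = 137/18
Step 3: cell (2,0) = 7741/1080
Step 4: cell (2,0) = 452777/64800
Full grid after step 4:
  773779/129600 2441609/432000 720229/129600
  5578093/864000 2271641/360000 1741781/288000
  452777/64800 655177/96000 215801/32400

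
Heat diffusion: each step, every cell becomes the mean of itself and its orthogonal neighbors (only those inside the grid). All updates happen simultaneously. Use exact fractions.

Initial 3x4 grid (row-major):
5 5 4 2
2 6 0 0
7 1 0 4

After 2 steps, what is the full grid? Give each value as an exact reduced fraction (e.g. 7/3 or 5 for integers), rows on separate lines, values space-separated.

After step 1:
  4 5 11/4 2
  5 14/5 2 3/2
  10/3 7/2 5/4 4/3
After step 2:
  14/3 291/80 47/16 25/12
  227/60 183/50 103/50 41/24
  71/18 653/240 97/48 49/36

Answer: 14/3 291/80 47/16 25/12
227/60 183/50 103/50 41/24
71/18 653/240 97/48 49/36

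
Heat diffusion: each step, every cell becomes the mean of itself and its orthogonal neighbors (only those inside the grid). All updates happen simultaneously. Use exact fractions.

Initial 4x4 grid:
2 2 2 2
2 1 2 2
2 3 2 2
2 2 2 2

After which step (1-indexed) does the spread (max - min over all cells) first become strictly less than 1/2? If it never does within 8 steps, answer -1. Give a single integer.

Step 1: max=9/4, min=7/4, spread=1/2
Step 2: max=13/6, min=11/6, spread=1/3
  -> spread < 1/2 first at step 2
Step 3: max=5089/2400, min=4511/2400, spread=289/1200
Step 4: max=45169/21600, min=41231/21600, spread=1969/10800
Step 5: max=4468849/2160000, min=4171151/2160000, spread=148849/1080000
Step 6: max=39939229/19440000, min=37820771/19440000, spread=1059229/9720000
Step 7: max=3973502809/1944000000, min=3802497191/1944000000, spread=85502809/972000000
Step 8: max=35604128389/17496000000, min=34379871611/17496000000, spread=612128389/8748000000

Answer: 2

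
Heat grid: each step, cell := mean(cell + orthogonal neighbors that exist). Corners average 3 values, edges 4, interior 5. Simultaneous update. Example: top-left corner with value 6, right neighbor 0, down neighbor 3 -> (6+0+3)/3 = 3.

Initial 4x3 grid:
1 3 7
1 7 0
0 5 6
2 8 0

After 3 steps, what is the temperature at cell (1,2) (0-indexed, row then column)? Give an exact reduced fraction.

Step 1: cell (1,2) = 5
Step 2: cell (1,2) = 857/240
Step 3: cell (1,2) = 29309/7200
Full grid after step 3:
  5947/2160 8573/2400 7937/2160
  22159/7200 3287/1000 29309/7200
  21389/7200 7699/2000 27139/7200
  1883/540 5747/1600 4451/1080

Answer: 29309/7200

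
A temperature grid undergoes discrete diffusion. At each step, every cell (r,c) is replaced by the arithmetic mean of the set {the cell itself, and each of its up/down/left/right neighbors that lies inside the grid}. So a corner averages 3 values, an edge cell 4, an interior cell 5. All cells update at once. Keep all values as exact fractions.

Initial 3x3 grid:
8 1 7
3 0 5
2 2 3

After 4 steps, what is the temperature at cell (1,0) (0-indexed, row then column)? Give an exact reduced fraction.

Step 1: cell (1,0) = 13/4
Step 2: cell (1,0) = 707/240
Step 3: cell (1,0) = 43669/14400
Step 4: cell (1,0) = 2624243/864000
Full grid after step 4:
  145093/43200 93199/27000 459229/129600
  2624243/864000 377897/120000 2812993/864000
  44963/16200 2437993/864000 193427/64800

Answer: 2624243/864000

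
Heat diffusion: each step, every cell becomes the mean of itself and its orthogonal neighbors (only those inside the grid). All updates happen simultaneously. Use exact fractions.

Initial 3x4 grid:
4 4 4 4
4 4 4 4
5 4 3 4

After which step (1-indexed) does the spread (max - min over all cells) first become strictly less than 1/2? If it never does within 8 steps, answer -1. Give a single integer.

Answer: 2

Derivation:
Step 1: max=13/3, min=11/3, spread=2/3
Step 2: max=151/36, min=913/240, spread=281/720
  -> spread < 1/2 first at step 2
Step 3: max=445/108, min=8263/2160, spread=637/2160
Step 4: max=3525659/864000, min=250693/64800, spread=549257/2592000
Step 5: max=210405121/51840000, min=7560391/1944000, spread=26384083/155520000
Step 6: max=12580651139/3110400000, min=227941417/58320000, spread=1271326697/9331200000
Step 7: max=752523287401/186624000000, min=1715178541/437400000, spread=62141329723/559872000000
Step 8: max=45049566012059/11197440000000, min=412786601801/104976000000, spread=3056985459857/33592320000000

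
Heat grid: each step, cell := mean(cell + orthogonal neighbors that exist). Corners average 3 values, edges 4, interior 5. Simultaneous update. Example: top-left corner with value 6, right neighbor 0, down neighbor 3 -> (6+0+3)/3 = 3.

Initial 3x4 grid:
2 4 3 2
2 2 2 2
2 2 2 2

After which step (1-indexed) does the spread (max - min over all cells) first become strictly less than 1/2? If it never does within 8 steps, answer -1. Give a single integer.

Step 1: max=11/4, min=2, spread=3/4
Step 2: max=317/120, min=2, spread=77/120
Step 3: max=8903/3600, min=371/180, spread=1483/3600
  -> spread < 1/2 first at step 3
Step 4: max=261581/108000, min=11443/5400, spread=10907/36000
Step 5: max=2301461/972000, min=232439/108000, spread=20951/97200
Step 6: max=227474039/97200000, min=21211909/9720000, spread=15354949/97200000
Step 7: max=1014929467/437400000, min=1283612431/583200000, spread=8355223/69984000
Step 8: max=120992606881/52488000000, min=8617404931/3888000000, spread=14904449/167961600

Answer: 3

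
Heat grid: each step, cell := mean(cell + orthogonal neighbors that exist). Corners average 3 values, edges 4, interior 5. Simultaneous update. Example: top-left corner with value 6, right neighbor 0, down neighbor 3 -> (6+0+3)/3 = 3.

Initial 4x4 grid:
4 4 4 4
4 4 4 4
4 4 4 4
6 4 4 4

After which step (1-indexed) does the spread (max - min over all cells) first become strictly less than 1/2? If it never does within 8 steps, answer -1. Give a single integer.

Answer: 3

Derivation:
Step 1: max=14/3, min=4, spread=2/3
Step 2: max=41/9, min=4, spread=5/9
Step 3: max=473/108, min=4, spread=41/108
  -> spread < 1/2 first at step 3
Step 4: max=14003/3240, min=4, spread=1043/3240
Step 5: max=414353/97200, min=4, spread=25553/97200
Step 6: max=12335459/2916000, min=36079/9000, spread=645863/2916000
Step 7: max=367561691/87480000, min=240971/60000, spread=16225973/87480000
Step 8: max=10975077983/2624400000, min=108701/27000, spread=409340783/2624400000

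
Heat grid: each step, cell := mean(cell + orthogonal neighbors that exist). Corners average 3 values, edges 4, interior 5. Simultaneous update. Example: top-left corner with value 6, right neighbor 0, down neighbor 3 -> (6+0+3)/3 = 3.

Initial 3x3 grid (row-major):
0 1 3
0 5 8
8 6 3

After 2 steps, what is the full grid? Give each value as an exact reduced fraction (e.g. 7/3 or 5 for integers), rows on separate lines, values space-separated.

Answer: 35/18 127/48 11/3
49/16 79/20 221/48
161/36 119/24 191/36

Derivation:
After step 1:
  1/3 9/4 4
  13/4 4 19/4
  14/3 11/2 17/3
After step 2:
  35/18 127/48 11/3
  49/16 79/20 221/48
  161/36 119/24 191/36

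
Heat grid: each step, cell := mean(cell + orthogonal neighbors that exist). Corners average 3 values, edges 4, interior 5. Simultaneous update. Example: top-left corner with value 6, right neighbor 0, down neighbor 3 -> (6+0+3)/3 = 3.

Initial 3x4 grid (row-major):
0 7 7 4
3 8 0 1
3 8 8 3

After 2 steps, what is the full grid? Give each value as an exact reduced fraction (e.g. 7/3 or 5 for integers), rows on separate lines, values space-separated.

Answer: 37/9 139/30 47/10 7/2
167/40 103/20 17/4 37/10
179/36 641/120 203/40 43/12

Derivation:
After step 1:
  10/3 11/2 9/2 4
  7/2 26/5 24/5 2
  14/3 27/4 19/4 4
After step 2:
  37/9 139/30 47/10 7/2
  167/40 103/20 17/4 37/10
  179/36 641/120 203/40 43/12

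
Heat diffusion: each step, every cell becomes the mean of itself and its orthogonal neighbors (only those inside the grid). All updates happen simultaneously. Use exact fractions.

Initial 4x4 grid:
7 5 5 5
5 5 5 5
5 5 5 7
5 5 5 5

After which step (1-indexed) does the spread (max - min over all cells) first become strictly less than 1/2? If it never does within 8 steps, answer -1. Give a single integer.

Step 1: max=17/3, min=5, spread=2/3
Step 2: max=50/9, min=5, spread=5/9
Step 3: max=2911/540, min=121/24, spread=377/1080
  -> spread < 1/2 first at step 3
Step 4: max=17243/3240, min=6101/1200, spread=7703/32400
Step 5: max=2568643/486000, min=552301/108000, spread=166577/972000
Step 6: max=76670347/14580000, min=16653071/3240000, spread=692611/5832000
Step 7: max=2294432281/437400000, min=11139601/2160000, spread=77326157/874800000
Step 8: max=114576732959/21870000000, min=15079488103/2916000000, spread=2961144373/43740000000

Answer: 3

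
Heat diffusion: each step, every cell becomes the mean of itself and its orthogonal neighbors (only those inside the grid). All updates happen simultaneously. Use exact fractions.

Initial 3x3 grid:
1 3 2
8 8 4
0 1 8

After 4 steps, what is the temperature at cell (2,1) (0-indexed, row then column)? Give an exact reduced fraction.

Step 1: cell (2,1) = 17/4
Step 2: cell (2,1) = 983/240
Step 3: cell (2,1) = 61501/14400
Step 4: cell (2,1) = 3631247/864000
Full grid after step 4:
  173147/43200 194479/48000 11267/2700
  1160249/288000 753407/180000 1839061/432000
  29537/7200 3631247/864000 564241/129600

Answer: 3631247/864000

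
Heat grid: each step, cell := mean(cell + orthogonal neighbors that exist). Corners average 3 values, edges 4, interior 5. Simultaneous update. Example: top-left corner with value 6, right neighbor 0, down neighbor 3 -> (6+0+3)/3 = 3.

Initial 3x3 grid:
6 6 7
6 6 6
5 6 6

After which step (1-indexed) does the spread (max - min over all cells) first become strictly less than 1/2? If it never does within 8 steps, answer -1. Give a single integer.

Step 1: max=19/3, min=17/3, spread=2/3
Step 2: max=113/18, min=103/18, spread=5/9
Step 3: max=1337/216, min=1255/216, spread=41/108
  -> spread < 1/2 first at step 3
Step 4: max=15899/2592, min=15205/2592, spread=347/1296
Step 5: max=189545/31104, min=183703/31104, spread=2921/15552
Step 6: max=2264099/373248, min=2214877/373248, spread=24611/186624
Step 7: max=27081185/4478976, min=26666527/4478976, spread=207329/2239488
Step 8: max=324232907/53747712, min=320739637/53747712, spread=1746635/26873856

Answer: 3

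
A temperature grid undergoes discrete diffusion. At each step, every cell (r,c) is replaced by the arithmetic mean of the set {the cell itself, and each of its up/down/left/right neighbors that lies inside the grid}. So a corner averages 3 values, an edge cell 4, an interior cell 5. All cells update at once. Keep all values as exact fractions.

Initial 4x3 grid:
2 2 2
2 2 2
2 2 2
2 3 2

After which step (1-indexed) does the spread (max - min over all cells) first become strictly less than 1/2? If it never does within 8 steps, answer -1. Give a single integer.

Answer: 1

Derivation:
Step 1: max=7/3, min=2, spread=1/3
  -> spread < 1/2 first at step 1
Step 2: max=547/240, min=2, spread=67/240
Step 3: max=4757/2160, min=2, spread=437/2160
Step 4: max=1885531/864000, min=2009/1000, spread=29951/172800
Step 5: max=16767821/7776000, min=6829/3375, spread=206761/1555200
Step 6: max=6676995571/3110400000, min=10965671/5400000, spread=14430763/124416000
Step 7: max=398355741689/186624000000, min=881652727/432000000, spread=139854109/1492992000
Step 8: max=23817351890251/11197440000000, min=79611228977/38880000000, spread=7114543559/89579520000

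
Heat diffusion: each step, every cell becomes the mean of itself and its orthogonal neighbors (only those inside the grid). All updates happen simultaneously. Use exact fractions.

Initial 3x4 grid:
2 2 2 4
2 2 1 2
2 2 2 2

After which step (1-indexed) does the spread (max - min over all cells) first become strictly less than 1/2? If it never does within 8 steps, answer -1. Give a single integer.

Answer: 3

Derivation:
Step 1: max=8/3, min=7/4, spread=11/12
Step 2: max=43/18, min=151/80, spread=361/720
Step 3: max=2429/1080, min=1539/800, spread=7027/21600
  -> spread < 1/2 first at step 3
Step 4: max=281717/129600, min=46523/24000, spread=9529/40500
Step 5: max=16569193/7776000, min=210469/108000, spread=56617/311040
Step 6: max=980519087/466560000, min=25397917/12960000, spread=2647763/18662400
Step 7: max=58302953533/27993600000, min=1531431803/777600000, spread=25371269/223948800
Step 8: max=3474785598647/1679616000000, min=92330141077/46656000000, spread=1207204159/13436928000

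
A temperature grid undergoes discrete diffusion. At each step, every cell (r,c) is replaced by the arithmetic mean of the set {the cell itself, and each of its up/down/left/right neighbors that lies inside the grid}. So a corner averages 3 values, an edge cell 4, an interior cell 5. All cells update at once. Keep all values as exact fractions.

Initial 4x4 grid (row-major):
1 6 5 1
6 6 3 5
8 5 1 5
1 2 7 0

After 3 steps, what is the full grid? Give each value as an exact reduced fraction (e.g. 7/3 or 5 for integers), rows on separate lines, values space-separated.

Answer: 5071/1080 32021/7200 29149/7200 799/216
34001/7200 13621/3000 11897/3000 26749/7200
32713/7200 2509/600 3887/1000 2749/800
4427/1080 28513/7200 2769/800 1237/360

Derivation:
After step 1:
  13/3 9/2 15/4 11/3
  21/4 26/5 4 7/2
  5 22/5 21/5 11/4
  11/3 15/4 5/2 4
After step 2:
  169/36 1067/240 191/48 131/36
  1187/240 467/100 413/100 167/48
  1099/240 451/100 357/100 289/80
  149/36 859/240 289/80 37/12
After step 3:
  5071/1080 32021/7200 29149/7200 799/216
  34001/7200 13621/3000 11897/3000 26749/7200
  32713/7200 2509/600 3887/1000 2749/800
  4427/1080 28513/7200 2769/800 1237/360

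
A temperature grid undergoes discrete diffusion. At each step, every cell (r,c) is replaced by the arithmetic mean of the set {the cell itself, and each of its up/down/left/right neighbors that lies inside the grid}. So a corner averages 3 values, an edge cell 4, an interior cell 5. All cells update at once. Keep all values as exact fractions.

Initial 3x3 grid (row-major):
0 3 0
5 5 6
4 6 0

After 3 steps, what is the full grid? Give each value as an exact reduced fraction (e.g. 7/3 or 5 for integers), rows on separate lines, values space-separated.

After step 1:
  8/3 2 3
  7/2 5 11/4
  5 15/4 4
After step 2:
  49/18 19/6 31/12
  97/24 17/5 59/16
  49/12 71/16 7/2
After step 3:
  715/216 2137/720 151/48
  5129/1440 281/75 3161/960
  67/16 3701/960 31/8

Answer: 715/216 2137/720 151/48
5129/1440 281/75 3161/960
67/16 3701/960 31/8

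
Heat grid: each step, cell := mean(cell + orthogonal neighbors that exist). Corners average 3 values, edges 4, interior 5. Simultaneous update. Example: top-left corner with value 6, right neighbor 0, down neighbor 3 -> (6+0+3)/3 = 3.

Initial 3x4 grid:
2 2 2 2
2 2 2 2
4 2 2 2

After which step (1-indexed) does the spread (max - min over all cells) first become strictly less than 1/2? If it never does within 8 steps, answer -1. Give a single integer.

Step 1: max=8/3, min=2, spread=2/3
Step 2: max=23/9, min=2, spread=5/9
Step 3: max=257/108, min=2, spread=41/108
  -> spread < 1/2 first at step 3
Step 4: max=30137/12960, min=2, spread=4217/12960
Step 5: max=1764349/777600, min=7279/3600, spread=38417/155520
Step 6: max=104512211/46656000, min=146597/72000, spread=1903471/9331200
Step 7: max=6199709089/2799360000, min=4435759/2160000, spread=18038617/111974400
Step 8: max=369191382851/167961600000, min=401726759/194400000, spread=883978523/6718464000

Answer: 3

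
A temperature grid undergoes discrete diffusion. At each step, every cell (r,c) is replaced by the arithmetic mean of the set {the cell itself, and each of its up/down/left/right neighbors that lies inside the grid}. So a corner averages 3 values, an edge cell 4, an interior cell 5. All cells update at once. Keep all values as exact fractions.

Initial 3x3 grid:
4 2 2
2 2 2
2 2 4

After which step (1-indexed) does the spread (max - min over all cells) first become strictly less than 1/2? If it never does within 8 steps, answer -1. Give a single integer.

Answer: 2

Derivation:
Step 1: max=8/3, min=2, spread=2/3
Step 2: max=23/9, min=55/24, spread=19/72
  -> spread < 1/2 first at step 2
Step 3: max=3449/1440, min=83/36, spread=43/480
Step 4: max=15487/6480, min=202903/86400, spread=10771/259200
Step 5: max=12289241/5184000, min=305083/129600, spread=85921/5184000
Step 6: max=55236703/23328000, min=734163127/311040000, spread=6978739/933120000
Step 7: max=44139600569/18662400000, min=4591255007/1944000000, spread=317762509/93312000000
Step 8: max=275793062929/116640000000, min=2645868105943/1119744000000, spread=8726490877/5598720000000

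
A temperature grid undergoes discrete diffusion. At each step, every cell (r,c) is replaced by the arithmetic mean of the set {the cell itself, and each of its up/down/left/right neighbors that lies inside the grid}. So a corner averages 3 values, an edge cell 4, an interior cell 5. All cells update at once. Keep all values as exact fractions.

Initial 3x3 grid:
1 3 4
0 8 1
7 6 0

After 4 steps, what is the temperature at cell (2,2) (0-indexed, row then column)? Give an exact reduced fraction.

Step 1: cell (2,2) = 7/3
Step 2: cell (2,2) = 65/18
Step 3: cell (2,2) = 3763/1080
Step 4: cell (2,2) = 236921/64800
Full grid after step 4:
  110023/32400 29059/9000 426167/129600
  765541/216000 647209/180000 967013/288000
  503767/129600 3200539/864000 236921/64800

Answer: 236921/64800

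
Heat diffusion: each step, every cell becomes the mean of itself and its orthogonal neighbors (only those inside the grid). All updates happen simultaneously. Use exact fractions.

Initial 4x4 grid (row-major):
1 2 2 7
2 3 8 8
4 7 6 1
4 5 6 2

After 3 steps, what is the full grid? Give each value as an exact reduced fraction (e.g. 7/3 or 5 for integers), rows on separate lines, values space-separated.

Answer: 3047/1080 24433/7200 33049/7200 1373/270
23653/7200 12269/3000 3581/750 37339/7200
6073/1440 3409/750 4921/1000 457/96
245/54 6931/1440 2233/480 179/40

Derivation:
After step 1:
  5/3 2 19/4 17/3
  5/2 22/5 27/5 6
  17/4 5 28/5 17/4
  13/3 11/2 19/4 3
After step 2:
  37/18 769/240 1069/240 197/36
  769/240 193/50 523/100 1279/240
  193/48 99/20 5 377/80
  169/36 235/48 377/80 4
After step 3:
  3047/1080 24433/7200 33049/7200 1373/270
  23653/7200 12269/3000 3581/750 37339/7200
  6073/1440 3409/750 4921/1000 457/96
  245/54 6931/1440 2233/480 179/40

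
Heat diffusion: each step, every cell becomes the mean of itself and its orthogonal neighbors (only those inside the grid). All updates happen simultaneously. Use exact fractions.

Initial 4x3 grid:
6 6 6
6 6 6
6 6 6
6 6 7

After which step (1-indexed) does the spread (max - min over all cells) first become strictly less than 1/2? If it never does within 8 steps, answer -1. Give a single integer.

Step 1: max=19/3, min=6, spread=1/3
  -> spread < 1/2 first at step 1
Step 2: max=113/18, min=6, spread=5/18
Step 3: max=1337/216, min=6, spread=41/216
Step 4: max=159737/25920, min=6, spread=4217/25920
Step 5: max=9540349/1555200, min=43279/7200, spread=38417/311040
Step 6: max=571072211/93312000, min=866597/144000, spread=1903471/18662400
Step 7: max=34193309089/5598720000, min=26035759/4320000, spread=18038617/223948800
Step 8: max=2048807382851/335923200000, min=2345726759/388800000, spread=883978523/13436928000

Answer: 1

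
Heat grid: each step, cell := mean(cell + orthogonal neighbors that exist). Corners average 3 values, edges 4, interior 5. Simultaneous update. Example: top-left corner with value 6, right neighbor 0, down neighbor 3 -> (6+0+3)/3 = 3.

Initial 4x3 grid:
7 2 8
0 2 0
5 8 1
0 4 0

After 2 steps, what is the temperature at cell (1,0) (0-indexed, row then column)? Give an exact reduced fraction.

Answer: 243/80

Derivation:
Step 1: cell (1,0) = 7/2
Step 2: cell (1,0) = 243/80
Full grid after step 2:
  15/4 809/240 65/18
  243/80 87/25 161/60
  55/16 149/50 8/3
  37/12 35/12 83/36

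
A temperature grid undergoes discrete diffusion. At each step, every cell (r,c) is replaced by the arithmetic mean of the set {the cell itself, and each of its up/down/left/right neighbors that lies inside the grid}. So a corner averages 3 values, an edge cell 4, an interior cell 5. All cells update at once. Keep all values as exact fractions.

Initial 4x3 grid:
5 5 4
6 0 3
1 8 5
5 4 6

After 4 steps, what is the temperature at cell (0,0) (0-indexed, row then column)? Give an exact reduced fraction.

Answer: 51601/12960

Derivation:
Step 1: cell (0,0) = 16/3
Step 2: cell (0,0) = 71/18
Step 3: cell (0,0) = 4567/1080
Step 4: cell (0,0) = 51601/12960
Full grid after step 4:
  51601/12960 352433/86400 16847/4320
  45421/10800 144073/36000 15157/3600
  45277/10800 322331/72000 1307/300
  23425/5184 777097/172800 8203/1728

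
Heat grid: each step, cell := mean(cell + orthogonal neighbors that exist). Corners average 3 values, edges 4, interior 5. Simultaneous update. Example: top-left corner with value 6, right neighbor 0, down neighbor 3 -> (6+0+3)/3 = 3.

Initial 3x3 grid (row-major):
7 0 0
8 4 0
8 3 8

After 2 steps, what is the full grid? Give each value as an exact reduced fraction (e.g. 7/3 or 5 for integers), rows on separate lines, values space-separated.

After step 1:
  5 11/4 0
  27/4 3 3
  19/3 23/4 11/3
After step 2:
  29/6 43/16 23/12
  253/48 17/4 29/12
  113/18 75/16 149/36

Answer: 29/6 43/16 23/12
253/48 17/4 29/12
113/18 75/16 149/36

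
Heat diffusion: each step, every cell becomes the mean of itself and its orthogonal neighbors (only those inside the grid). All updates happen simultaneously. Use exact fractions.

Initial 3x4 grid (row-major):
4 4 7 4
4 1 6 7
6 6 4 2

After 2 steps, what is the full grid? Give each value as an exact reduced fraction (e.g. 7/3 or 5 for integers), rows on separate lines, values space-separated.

After step 1:
  4 4 21/4 6
  15/4 21/5 5 19/4
  16/3 17/4 9/2 13/3
After step 2:
  47/12 349/80 81/16 16/3
  1037/240 106/25 237/50 241/48
  40/9 1097/240 217/48 163/36

Answer: 47/12 349/80 81/16 16/3
1037/240 106/25 237/50 241/48
40/9 1097/240 217/48 163/36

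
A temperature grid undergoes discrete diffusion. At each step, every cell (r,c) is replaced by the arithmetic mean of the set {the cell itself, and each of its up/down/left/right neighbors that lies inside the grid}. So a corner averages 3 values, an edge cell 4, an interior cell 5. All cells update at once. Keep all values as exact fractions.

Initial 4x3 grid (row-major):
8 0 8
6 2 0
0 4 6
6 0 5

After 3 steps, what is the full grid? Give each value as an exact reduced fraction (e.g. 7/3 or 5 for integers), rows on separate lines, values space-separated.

Answer: 4217/1080 27233/7200 7549/2160
3311/900 20699/6000 24913/7200
4013/1200 9737/3000 24553/7200
2233/720 47471/14400 3647/1080

Derivation:
After step 1:
  14/3 9/2 8/3
  4 12/5 4
  4 12/5 15/4
  2 15/4 11/3
After step 2:
  79/18 427/120 67/18
  113/30 173/50 769/240
  31/10 163/50 829/240
  13/4 709/240 67/18
After step 3:
  4217/1080 27233/7200 7549/2160
  3311/900 20699/6000 24913/7200
  4013/1200 9737/3000 24553/7200
  2233/720 47471/14400 3647/1080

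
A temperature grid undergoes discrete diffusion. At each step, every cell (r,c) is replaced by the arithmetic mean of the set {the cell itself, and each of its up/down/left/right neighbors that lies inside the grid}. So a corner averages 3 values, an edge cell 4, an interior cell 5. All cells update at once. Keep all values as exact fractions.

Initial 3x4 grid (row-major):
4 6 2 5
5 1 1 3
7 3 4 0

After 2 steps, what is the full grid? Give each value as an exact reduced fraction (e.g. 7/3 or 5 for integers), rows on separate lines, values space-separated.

After step 1:
  5 13/4 7/2 10/3
  17/4 16/5 11/5 9/4
  5 15/4 2 7/3
After step 2:
  25/6 299/80 737/240 109/36
  349/80 333/100 263/100 607/240
  13/3 279/80 617/240 79/36

Answer: 25/6 299/80 737/240 109/36
349/80 333/100 263/100 607/240
13/3 279/80 617/240 79/36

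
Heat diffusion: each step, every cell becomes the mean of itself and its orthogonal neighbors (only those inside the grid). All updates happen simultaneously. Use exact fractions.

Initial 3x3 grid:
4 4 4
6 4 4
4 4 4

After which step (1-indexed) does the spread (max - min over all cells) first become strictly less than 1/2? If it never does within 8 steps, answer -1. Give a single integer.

Step 1: max=14/3, min=4, spread=2/3
Step 2: max=547/120, min=4, spread=67/120
Step 3: max=4757/1080, min=407/100, spread=1807/5400
  -> spread < 1/2 first at step 3
Step 4: max=1885963/432000, min=11161/2700, spread=33401/144000
Step 5: max=16781933/3888000, min=1123391/270000, spread=3025513/19440000
Step 6: max=6685726867/1555200000, min=60355949/14400000, spread=53531/497664
Step 7: max=399280925849/93312000000, min=16343116051/3888000000, spread=450953/5971968
Step 8: max=23903783560603/5598720000000, min=1967248610519/466560000000, spread=3799043/71663616

Answer: 3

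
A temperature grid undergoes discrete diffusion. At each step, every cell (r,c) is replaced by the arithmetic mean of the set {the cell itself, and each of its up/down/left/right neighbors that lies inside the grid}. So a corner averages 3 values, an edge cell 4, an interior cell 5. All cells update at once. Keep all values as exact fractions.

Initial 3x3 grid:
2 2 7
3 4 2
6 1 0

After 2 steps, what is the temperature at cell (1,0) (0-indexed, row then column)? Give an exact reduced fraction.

Answer: 709/240

Derivation:
Step 1: cell (1,0) = 15/4
Step 2: cell (1,0) = 709/240
Full grid after step 2:
  59/18 243/80 32/9
  709/240 159/50 619/240
  59/18 569/240 7/3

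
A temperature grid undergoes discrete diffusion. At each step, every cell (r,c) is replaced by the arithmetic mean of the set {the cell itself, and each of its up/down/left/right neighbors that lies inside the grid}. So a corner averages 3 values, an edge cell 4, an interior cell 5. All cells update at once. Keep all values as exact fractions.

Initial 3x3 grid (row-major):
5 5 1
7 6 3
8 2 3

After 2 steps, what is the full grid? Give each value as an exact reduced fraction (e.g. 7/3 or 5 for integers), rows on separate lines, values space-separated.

Answer: 197/36 1051/240 7/2
673/120 467/100 811/240
203/36 1061/240 32/9

Derivation:
After step 1:
  17/3 17/4 3
  13/2 23/5 13/4
  17/3 19/4 8/3
After step 2:
  197/36 1051/240 7/2
  673/120 467/100 811/240
  203/36 1061/240 32/9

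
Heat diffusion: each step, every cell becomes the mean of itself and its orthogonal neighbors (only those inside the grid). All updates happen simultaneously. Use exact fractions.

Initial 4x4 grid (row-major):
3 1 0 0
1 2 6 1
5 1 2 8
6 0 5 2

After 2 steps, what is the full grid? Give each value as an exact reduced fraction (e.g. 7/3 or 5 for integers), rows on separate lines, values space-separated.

After step 1:
  5/3 3/2 7/4 1/3
  11/4 11/5 11/5 15/4
  13/4 2 22/5 13/4
  11/3 3 9/4 5
After step 2:
  71/36 427/240 347/240 35/18
  37/15 213/100 143/50 143/60
  35/12 297/100 141/50 41/10
  119/36 131/48 293/80 7/2

Answer: 71/36 427/240 347/240 35/18
37/15 213/100 143/50 143/60
35/12 297/100 141/50 41/10
119/36 131/48 293/80 7/2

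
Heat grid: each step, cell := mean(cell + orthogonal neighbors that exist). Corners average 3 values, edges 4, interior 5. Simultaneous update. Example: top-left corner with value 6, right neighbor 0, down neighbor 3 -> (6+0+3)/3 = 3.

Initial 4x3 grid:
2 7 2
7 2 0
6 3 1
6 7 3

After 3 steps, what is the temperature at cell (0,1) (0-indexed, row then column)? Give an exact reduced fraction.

Step 1: cell (0,1) = 13/4
Step 2: cell (0,1) = 923/240
Step 3: cell (0,1) = 50017/14400
Full grid after step 3:
  578/135 50017/14400 2111/720
  31031/7200 2731/750 3251/1200
  34451/7200 3883/1000 5569/1800
  5449/1080 20969/4800 7663/2160

Answer: 50017/14400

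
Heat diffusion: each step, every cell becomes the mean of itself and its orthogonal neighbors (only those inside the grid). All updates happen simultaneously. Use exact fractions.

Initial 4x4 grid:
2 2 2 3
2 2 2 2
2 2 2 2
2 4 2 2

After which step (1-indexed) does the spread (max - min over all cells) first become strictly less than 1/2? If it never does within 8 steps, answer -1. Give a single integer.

Answer: 3

Derivation:
Step 1: max=8/3, min=2, spread=2/3
Step 2: max=151/60, min=2, spread=31/60
Step 3: max=1291/540, min=97/48, spread=799/2160
  -> spread < 1/2 first at step 3
Step 4: max=124843/54000, min=14831/7200, spread=27221/108000
Step 5: max=1110643/486000, min=449357/216000, spread=398359/1944000
Step 6: max=32866357/14580000, min=13628027/6480000, spread=1762637/11664000
Step 7: max=489346493/218700000, min=16458341/7776000, spread=211645219/1749600000
Step 8: max=29165659891/13122000000, min=12415325531/5832000000, spread=984941957/10497600000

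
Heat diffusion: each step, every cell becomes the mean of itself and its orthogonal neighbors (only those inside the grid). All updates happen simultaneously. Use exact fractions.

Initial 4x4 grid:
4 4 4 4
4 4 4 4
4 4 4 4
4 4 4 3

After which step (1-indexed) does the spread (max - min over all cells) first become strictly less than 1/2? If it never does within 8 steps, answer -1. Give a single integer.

Answer: 1

Derivation:
Step 1: max=4, min=11/3, spread=1/3
  -> spread < 1/2 first at step 1
Step 2: max=4, min=67/18, spread=5/18
Step 3: max=4, min=823/216, spread=41/216
Step 4: max=4, min=24877/6480, spread=1043/6480
Step 5: max=4, min=752047/194400, spread=25553/194400
Step 6: max=71921/18000, min=22656541/5832000, spread=645863/5832000
Step 7: max=479029/120000, min=682198309/174960000, spread=16225973/174960000
Step 8: max=215299/54000, min=20517722017/5248800000, spread=409340783/5248800000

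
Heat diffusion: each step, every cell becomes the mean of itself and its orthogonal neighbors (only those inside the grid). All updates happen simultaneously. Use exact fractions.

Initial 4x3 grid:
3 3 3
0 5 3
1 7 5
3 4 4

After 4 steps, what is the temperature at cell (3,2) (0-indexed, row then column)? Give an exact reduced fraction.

Step 1: cell (3,2) = 13/3
Step 2: cell (3,2) = 163/36
Step 3: cell (3,2) = 9269/2160
Step 4: cell (3,2) = 26843/6480
Full grid after step 4:
  12769/4320 18409/5760 313/90
  1483/480 20549/6000 10703/2880
  72403/21600 22289/6000 173581/43200
  45911/12960 111299/28800 26843/6480

Answer: 26843/6480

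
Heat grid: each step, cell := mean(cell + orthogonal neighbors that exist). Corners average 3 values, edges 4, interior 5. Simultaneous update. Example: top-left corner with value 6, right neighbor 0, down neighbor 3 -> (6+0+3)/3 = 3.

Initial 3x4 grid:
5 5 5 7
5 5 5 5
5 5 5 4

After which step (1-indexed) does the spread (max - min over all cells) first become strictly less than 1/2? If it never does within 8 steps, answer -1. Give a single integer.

Answer: 3

Derivation:
Step 1: max=17/3, min=14/3, spread=1
Step 2: max=197/36, min=233/48, spread=89/144
Step 3: max=2291/432, min=7121/1440, spread=1547/4320
  -> spread < 1/2 first at step 3
Step 4: max=135667/25920, min=1433/288, spread=6697/25920
Step 5: max=8056649/1555200, min=71833/14400, spread=59737/311040
Step 6: max=480600211/93312000, min=6479123/1296000, spread=2820671/18662400
Step 7: max=28709649089/5598720000, min=194870581/38880000, spread=25931417/223948800
Step 8: max=1717621382851/335923200000, min=650861003/129600000, spread=1223586523/13436928000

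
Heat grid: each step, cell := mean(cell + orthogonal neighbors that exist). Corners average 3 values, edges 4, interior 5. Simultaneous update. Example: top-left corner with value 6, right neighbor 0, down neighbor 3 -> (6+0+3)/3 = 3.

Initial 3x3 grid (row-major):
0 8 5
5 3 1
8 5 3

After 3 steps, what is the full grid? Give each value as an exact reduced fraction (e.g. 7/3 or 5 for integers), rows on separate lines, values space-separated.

Answer: 1183/270 819/200 2161/540
15967/3600 8547/2000 6871/1800
377/80 6827/1600 317/80

Derivation:
After step 1:
  13/3 4 14/3
  4 22/5 3
  6 19/4 3
After step 2:
  37/9 87/20 35/9
  281/60 403/100 113/30
  59/12 363/80 43/12
After step 3:
  1183/270 819/200 2161/540
  15967/3600 8547/2000 6871/1800
  377/80 6827/1600 317/80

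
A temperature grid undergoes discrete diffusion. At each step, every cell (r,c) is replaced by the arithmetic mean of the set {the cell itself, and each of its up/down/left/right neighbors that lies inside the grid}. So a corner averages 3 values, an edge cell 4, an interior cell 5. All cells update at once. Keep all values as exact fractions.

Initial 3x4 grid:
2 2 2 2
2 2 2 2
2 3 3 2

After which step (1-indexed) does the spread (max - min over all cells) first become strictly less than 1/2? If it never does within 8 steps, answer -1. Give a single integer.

Step 1: max=5/2, min=2, spread=1/2
Step 2: max=143/60, min=2, spread=23/60
  -> spread < 1/2 first at step 2
Step 3: max=4151/1800, min=371/180, spread=49/200
Step 4: max=61171/27000, min=5651/2700, spread=4661/27000
Step 5: max=1812307/810000, min=285697/135000, spread=157/1296
Step 6: max=107832413/48600000, min=5756141/2700000, spread=1351/15552
Step 7: max=3215911721/1458000000, min=260423633/121500000, spread=5813/93312
Step 8: max=48038688391/21870000000, min=15687219047/7290000000, spread=6253/139968

Answer: 2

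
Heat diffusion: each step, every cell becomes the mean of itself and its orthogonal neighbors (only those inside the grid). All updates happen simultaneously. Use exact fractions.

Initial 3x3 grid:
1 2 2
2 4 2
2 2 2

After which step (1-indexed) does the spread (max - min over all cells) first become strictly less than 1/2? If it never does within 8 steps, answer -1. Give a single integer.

Answer: 2

Derivation:
Step 1: max=5/2, min=5/3, spread=5/6
Step 2: max=119/50, min=37/18, spread=73/225
  -> spread < 1/2 first at step 2
Step 3: max=5513/2400, min=2237/1080, spread=4877/21600
Step 4: max=24679/10800, min=139399/64800, spread=347/2592
Step 5: max=1459163/648000, min=8389853/3888000, spread=2921/31104
Step 6: max=87369811/38880000, min=508836991/233280000, spread=24611/373248
Step 7: max=5211237167/2332800000, min=30619519877/13996800000, spread=207329/4478976
Step 8: max=311972631199/139968000000, min=1844544615319/839808000000, spread=1746635/53747712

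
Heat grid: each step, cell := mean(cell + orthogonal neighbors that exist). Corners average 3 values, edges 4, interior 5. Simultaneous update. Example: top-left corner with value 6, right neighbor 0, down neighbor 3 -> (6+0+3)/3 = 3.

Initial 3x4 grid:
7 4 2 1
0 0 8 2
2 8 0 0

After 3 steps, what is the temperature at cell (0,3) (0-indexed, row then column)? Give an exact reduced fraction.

Step 1: cell (0,3) = 5/3
Step 2: cell (0,3) = 49/18
Step 3: cell (0,3) = 5299/2160
Full grid after step 3:
  1445/432 2783/900 5641/1800 5299/2160
  4777/1600 6679/2000 15947/6000 37603/14400
  1363/432 5141/1800 2633/900 4849/2160

Answer: 5299/2160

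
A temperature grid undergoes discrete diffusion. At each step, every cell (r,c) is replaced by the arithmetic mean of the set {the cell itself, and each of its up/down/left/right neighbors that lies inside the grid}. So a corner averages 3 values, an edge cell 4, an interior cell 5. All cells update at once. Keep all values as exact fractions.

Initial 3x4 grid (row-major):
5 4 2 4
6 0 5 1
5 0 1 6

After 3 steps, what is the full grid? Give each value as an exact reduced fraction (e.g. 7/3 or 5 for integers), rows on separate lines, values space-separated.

After step 1:
  5 11/4 15/4 7/3
  4 3 9/5 4
  11/3 3/2 3 8/3
After step 2:
  47/12 29/8 319/120 121/36
  47/12 261/100 311/100 27/10
  55/18 67/24 269/120 29/9
After step 3:
  275/72 1281/400 11479/3600 3139/1080
  12149/3600 1204/375 333/125 1859/600
  703/216 9629/3600 10229/3600 2939/1080

Answer: 275/72 1281/400 11479/3600 3139/1080
12149/3600 1204/375 333/125 1859/600
703/216 9629/3600 10229/3600 2939/1080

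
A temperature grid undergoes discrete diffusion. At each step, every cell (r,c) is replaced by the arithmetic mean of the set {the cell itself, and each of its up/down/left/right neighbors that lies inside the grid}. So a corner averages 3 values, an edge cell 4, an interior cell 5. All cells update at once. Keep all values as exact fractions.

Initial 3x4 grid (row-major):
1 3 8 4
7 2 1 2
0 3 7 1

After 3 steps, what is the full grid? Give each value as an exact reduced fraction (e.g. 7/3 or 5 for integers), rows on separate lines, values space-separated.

After step 1:
  11/3 7/2 4 14/3
  5/2 16/5 4 2
  10/3 3 3 10/3
After step 2:
  29/9 431/120 97/24 32/9
  127/40 81/25 81/25 7/2
  53/18 47/15 10/3 25/9
After step 3:
  899/270 6343/1800 6493/1800 799/216
  7549/2400 819/250 3471/1000 1961/600
  3331/1080 5693/1800 2809/900 173/54

Answer: 899/270 6343/1800 6493/1800 799/216
7549/2400 819/250 3471/1000 1961/600
3331/1080 5693/1800 2809/900 173/54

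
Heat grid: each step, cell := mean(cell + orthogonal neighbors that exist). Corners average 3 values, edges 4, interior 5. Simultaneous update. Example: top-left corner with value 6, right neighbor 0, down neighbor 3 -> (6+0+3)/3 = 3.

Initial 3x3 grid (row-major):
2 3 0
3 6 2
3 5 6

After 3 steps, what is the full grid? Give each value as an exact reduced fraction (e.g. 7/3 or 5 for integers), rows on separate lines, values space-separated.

After step 1:
  8/3 11/4 5/3
  7/2 19/5 7/2
  11/3 5 13/3
After step 2:
  107/36 653/240 95/36
  409/120 371/100 133/40
  73/18 21/5 77/18
After step 3:
  6553/2160 43351/14400 6253/2160
  25463/7200 20837/6000 8371/2400
  4199/1080 4873/1200 4249/1080

Answer: 6553/2160 43351/14400 6253/2160
25463/7200 20837/6000 8371/2400
4199/1080 4873/1200 4249/1080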